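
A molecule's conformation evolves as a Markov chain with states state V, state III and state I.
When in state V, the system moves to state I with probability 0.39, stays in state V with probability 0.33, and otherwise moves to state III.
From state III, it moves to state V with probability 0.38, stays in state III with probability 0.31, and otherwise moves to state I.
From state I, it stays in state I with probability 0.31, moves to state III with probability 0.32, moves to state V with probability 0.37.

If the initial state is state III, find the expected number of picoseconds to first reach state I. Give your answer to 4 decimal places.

2.9503

Let t(s) be the expected number of picoseconds to first reach state I from state s, with t(state I) = 0. Conditioning on the first picosecond:
t(state V) = 1 + 0.33·t(state V) + 0.28·t(state III)
t(state III) = 1 + 0.38·t(state V) + 0.31·t(state III)
Solving: t(state V) = 2.7255, t(state III) = 2.9503.
Expected picoseconds from state III to state I: 2.9503.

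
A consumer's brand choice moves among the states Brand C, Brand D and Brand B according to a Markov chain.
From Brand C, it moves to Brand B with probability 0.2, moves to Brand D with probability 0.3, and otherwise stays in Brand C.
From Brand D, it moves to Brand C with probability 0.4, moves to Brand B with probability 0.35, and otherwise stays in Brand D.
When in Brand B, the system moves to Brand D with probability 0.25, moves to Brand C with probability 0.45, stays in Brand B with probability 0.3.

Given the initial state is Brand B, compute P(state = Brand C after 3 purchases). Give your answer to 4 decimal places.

0.4594

Propagate the distribution vector 3 purchases from Brand B.
After 0 purchases: (0.0000, 0.0000, 1.0000)
After 1 purchase: (0.4500, 0.2500, 0.3000)
After 2 purchases: (0.4600, 0.2725, 0.2675)
After 3 purchases: (0.4594, 0.2730, 0.2676)
P(in Brand C after 3 purchases) = 0.4594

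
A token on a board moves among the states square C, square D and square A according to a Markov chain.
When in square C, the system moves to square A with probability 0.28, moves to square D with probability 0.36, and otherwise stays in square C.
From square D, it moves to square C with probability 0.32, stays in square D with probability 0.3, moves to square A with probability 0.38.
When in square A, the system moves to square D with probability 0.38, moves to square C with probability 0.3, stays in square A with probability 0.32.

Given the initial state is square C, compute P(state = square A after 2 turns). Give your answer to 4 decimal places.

0.3272

Sum over the intermediate state after 1 turn:
P = P(square C→square C)·P(square C→square A) + P(square C→square D)·P(square D→square A) + P(square C→square A)·P(square A→square A)
  = 0.36×0.28 + 0.36×0.38 + 0.28×0.32
  = 0.1008 + 0.1368 + 0.0896 = 0.3272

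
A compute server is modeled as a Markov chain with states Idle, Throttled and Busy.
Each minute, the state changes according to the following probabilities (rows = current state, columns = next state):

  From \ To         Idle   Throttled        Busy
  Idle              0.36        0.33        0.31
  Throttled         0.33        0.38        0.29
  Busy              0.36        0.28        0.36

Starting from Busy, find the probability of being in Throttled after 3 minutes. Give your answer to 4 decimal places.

Propagate the distribution vector 3 minutes from Busy.
After 0 minutes: (0.0000, 0.0000, 1.0000)
After 1 minute: (0.3600, 0.2800, 0.3600)
After 2 minutes: (0.3516, 0.3260, 0.3224)
After 3 minutes: (0.3502, 0.3302, 0.3196)
P(in Throttled after 3 minutes) = 0.3302

0.3302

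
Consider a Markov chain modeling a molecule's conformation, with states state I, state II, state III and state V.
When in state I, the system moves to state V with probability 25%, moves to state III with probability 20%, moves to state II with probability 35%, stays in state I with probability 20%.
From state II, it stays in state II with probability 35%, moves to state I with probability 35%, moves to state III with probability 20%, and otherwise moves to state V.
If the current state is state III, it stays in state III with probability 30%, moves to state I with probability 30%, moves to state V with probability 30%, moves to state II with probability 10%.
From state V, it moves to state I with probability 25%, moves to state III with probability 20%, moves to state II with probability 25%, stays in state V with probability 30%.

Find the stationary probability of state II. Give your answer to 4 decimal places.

Let the stationary distribution be π with π = πP and π_1 + π_2 + π_3 + π_4 = 1.
π_1 = 0.2·π_1 + 0.35·π_2 + 0.3·π_3 + 0.25·π_4
π_2 = 0.35·π_1 + 0.35·π_2 + 0.1·π_3 + 0.25·π_4
π_3 = 0.2·π_1 + 0.2·π_2 + 0.3·π_3 + 0.2·π_4
Solving with the normalization constraint gives π = (0.2745, 0.2712, 0.2222, 0.2320).
So the stationary probability of state II is 0.2712.

0.2712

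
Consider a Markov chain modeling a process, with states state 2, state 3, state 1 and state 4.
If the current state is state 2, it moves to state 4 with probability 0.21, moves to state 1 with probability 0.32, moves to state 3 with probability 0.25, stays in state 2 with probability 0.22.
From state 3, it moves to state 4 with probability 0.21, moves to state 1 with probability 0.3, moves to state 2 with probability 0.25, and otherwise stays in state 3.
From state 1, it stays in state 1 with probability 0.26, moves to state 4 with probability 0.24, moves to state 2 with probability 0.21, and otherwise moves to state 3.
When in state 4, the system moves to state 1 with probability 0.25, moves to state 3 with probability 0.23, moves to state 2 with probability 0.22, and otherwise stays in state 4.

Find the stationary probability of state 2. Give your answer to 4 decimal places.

0.2248

Let the stationary distribution be π with π = πP and π_1 + π_2 + π_3 + π_4 = 1.
π_1 = 0.22·π_1 + 0.25·π_2 + 0.21·π_3 + 0.22·π_4
π_2 = 0.25·π_1 + 0.24·π_2 + 0.29·π_3 + 0.23·π_4
π_3 = 0.32·π_1 + 0.3·π_2 + 0.26·π_3 + 0.25·π_4
Solving with the normalization constraint gives π = (0.2248, 0.2539, 0.2812, 0.2400).
So the stationary probability of state 2 is 0.2248.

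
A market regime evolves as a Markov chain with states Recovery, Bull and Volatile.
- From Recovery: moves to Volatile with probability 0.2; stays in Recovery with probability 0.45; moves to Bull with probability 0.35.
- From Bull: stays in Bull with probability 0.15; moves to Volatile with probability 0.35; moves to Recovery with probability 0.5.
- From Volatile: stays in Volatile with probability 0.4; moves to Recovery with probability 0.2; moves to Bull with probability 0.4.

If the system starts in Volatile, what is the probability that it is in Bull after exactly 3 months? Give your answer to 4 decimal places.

Propagate the distribution vector 3 months from Volatile.
After 0 months: (0.0000, 0.0000, 1.0000)
After 1 month: (0.2000, 0.4000, 0.4000)
After 2 months: (0.3700, 0.2900, 0.3400)
After 3 months: (0.3795, 0.3090, 0.3115)
P(in Bull after 3 months) = 0.3090

0.3090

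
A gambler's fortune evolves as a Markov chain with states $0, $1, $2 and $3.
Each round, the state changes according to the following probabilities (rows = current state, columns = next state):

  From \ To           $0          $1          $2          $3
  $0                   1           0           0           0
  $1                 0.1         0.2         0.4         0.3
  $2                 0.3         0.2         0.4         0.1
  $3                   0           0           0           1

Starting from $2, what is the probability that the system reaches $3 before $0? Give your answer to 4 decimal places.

Let h(s) be the probability of absorption at $3 starting from transient state s. Then h($3) = 1 and h($0) = 0. By first-step analysis:
h($1) = 0.1·0 + 0.2·h($1) + 0.4·h($2) + 0.3·1
h($2) = 0.3·0 + 0.2·h($1) + 0.4·h($2) + 0.1·1
Solving: h($1) = 0.5500, h($2) = 0.3500.
Starting from $2, the probability is 0.3500.

0.3500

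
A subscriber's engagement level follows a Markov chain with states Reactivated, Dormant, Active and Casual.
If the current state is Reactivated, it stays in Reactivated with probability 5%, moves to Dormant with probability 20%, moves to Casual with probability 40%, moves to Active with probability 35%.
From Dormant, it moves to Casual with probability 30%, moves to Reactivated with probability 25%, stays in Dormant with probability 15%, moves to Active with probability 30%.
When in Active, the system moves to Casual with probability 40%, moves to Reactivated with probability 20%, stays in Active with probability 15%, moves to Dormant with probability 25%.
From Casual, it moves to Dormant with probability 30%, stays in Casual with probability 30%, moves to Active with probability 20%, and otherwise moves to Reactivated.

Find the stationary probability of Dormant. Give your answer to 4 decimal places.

Let the stationary distribution be π with π = πP and π_1 + π_2 + π_3 + π_4 = 1.
π_1 = 0.05·π_1 + 0.25·π_2 + 0.2·π_3 + 0.2·π_4
π_2 = 0.2·π_1 + 0.15·π_2 + 0.25·π_3 + 0.3·π_4
π_3 = 0.35·π_1 + 0.3·π_2 + 0.15·π_3 + 0.2·π_4
Solving with the normalization constraint gives π = (0.1841, 0.2345, 0.2391, 0.3423).
So the stationary probability of Dormant is 0.2345.

0.2345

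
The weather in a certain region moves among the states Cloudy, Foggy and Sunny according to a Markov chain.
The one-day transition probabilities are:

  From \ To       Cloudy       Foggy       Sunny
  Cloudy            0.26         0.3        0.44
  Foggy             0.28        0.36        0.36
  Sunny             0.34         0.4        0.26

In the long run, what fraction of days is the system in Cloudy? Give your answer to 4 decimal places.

0.2950

Let the stationary distribution be π with π = πP and π_1 + π_2 + π_3 = 1.
π_1 = 0.26·π_1 + 0.28·π_2 + 0.34·π_3
π_2 = 0.3·π_1 + 0.36·π_2 + 0.4·π_3
Solving with the normalization constraint gives π = (0.2950, 0.3562, 0.3487).
So the stationary probability of Cloudy is 0.2950.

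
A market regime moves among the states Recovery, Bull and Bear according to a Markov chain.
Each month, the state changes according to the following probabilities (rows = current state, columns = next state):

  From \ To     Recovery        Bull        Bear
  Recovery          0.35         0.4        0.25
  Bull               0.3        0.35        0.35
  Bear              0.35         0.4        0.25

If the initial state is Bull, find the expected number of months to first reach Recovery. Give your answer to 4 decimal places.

3.1655

Let t(s) be the expected number of months to first reach Recovery from state s, with t(Recovery) = 0. Conditioning on the first month:
t(Bull) = 1 + 0.35·t(Bull) + 0.35·t(Bear)
t(Bear) = 1 + 0.4·t(Bull) + 0.25·t(Bear)
Solving: t(Bull) = 3.1655, t(Bear) = 3.0216.
Expected months from Bull to Recovery: 3.1655.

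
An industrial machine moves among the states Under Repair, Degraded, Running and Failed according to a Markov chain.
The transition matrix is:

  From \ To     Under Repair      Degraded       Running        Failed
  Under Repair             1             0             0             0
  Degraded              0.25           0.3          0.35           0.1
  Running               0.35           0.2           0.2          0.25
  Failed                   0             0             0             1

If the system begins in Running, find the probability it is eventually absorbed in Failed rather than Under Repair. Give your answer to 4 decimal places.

0.3980

Let h(s) be the probability of absorption at Failed starting from transient state s. Then h(Failed) = 1 and h(Under Repair) = 0. By first-step analysis:
h(Degraded) = 0.25·0 + 0.3·h(Degraded) + 0.35·h(Running) + 0.1·1
h(Running) = 0.35·0 + 0.2·h(Degraded) + 0.2·h(Running) + 0.25·1
Solving: h(Degraded) = 0.3418, h(Running) = 0.3980.
Starting from Running, the probability is 0.3980.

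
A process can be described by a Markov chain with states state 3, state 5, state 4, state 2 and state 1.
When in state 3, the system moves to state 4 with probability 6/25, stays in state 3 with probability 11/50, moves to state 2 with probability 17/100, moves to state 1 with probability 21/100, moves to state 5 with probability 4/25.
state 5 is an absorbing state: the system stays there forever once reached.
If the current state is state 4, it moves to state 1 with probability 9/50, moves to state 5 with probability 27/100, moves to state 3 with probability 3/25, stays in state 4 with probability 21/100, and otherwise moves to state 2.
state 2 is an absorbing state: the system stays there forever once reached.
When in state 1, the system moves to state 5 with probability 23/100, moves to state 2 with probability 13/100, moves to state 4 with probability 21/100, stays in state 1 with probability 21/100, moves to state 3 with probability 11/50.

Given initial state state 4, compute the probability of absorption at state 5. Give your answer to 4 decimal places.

Let h(s) be the probability of absorption at state 5 starting from transient state s. Then h(state 5) = 1 and h(state 2) = 0. By first-step analysis:
h(state 3) = 0.22·h(state 3) + 0.16·1 + 0.24·h(state 4) + 0.17·0 + 0.21·h(state 1)
h(state 4) = 0.12·h(state 3) + 0.27·1 + 0.21·h(state 4) + 0.22·0 + 0.18·h(state 1)
h(state 1) = 0.22·h(state 3) + 0.23·1 + 0.21·h(state 4) + 0.13·0 + 0.21·h(state 1)
Solving: h(state 3) = 0.5349, h(state 4) = 0.5570, h(state 1) = 0.5882.
Starting from state 4, the probability is 0.5570.

0.5570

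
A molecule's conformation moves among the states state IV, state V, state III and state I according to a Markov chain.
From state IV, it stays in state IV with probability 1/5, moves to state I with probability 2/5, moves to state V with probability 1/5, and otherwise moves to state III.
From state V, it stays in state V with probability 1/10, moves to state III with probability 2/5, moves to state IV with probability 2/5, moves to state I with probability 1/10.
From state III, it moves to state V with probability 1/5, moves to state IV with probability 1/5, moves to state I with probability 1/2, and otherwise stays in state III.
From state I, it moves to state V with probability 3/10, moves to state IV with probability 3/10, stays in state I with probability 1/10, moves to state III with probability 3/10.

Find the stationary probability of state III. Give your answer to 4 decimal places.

Let the stationary distribution be π with π = πP and π_1 + π_2 + π_3 + π_4 = 1.
π_1 = 0.2·π_1 + 0.4·π_2 + 0.2·π_3 + 0.3·π_4
π_2 = 0.2·π_1 + 0.1·π_2 + 0.2·π_3 + 0.3·π_4
π_3 = 0.2·π_1 + 0.4·π_2 + 0.1·π_3 + 0.3·π_4
Solving with the normalization constraint gives π = (0.2693, 0.2072, 0.2448, 0.2787).
So the stationary probability of state III is 0.2448.

0.2448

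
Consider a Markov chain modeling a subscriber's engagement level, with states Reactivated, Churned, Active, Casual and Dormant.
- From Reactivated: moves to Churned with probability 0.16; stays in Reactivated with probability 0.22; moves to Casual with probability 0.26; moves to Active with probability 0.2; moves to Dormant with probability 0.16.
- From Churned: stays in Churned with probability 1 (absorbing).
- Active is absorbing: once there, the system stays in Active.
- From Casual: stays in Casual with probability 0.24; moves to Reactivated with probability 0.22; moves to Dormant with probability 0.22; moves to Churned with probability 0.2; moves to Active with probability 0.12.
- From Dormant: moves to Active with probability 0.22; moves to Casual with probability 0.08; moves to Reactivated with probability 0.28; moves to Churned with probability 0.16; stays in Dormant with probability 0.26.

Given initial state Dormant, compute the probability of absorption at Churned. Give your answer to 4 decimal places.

Let h(s) be the probability of absorption at Churned starting from transient state s. Then h(Churned) = 1 and h(Active) = 0. By first-step analysis:
h(Reactivated) = 0.22·h(Reactivated) + 0.16·1 + 0.2·0 + 0.26·h(Casual) + 0.16·h(Dormant)
h(Casual) = 0.22·h(Reactivated) + 0.2·1 + 0.12·0 + 0.24·h(Casual) + 0.22·h(Dormant)
h(Dormant) = 0.28·h(Reactivated) + 0.16·1 + 0.22·0 + 0.08·h(Casual) + 0.26·h(Dormant)
Solving: h(Reactivated) = 0.4756, h(Casual) = 0.5322, h(Dormant) = 0.4537.
Starting from Dormant, the probability is 0.4537.

0.4537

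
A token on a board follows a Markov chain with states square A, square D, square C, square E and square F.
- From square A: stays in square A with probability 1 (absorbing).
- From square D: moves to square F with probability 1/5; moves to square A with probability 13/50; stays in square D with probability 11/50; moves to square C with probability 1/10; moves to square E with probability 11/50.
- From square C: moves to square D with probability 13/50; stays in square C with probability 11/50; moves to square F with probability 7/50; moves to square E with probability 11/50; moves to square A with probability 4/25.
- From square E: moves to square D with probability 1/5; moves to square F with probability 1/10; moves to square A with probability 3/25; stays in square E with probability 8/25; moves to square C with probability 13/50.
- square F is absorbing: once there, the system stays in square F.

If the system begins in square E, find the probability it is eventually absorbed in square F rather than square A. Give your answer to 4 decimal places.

Let h(s) be the probability of absorption at square F starting from transient state s. Then h(square F) = 1 and h(square A) = 0. By first-step analysis:
h(square D) = 0.26·0 + 0.22·h(square D) + 0.1·h(square C) + 0.22·h(square E) + 0.2·1
h(square C) = 0.16·0 + 0.26·h(square D) + 0.22·h(square C) + 0.22·h(square E) + 0.14·1
h(square E) = 0.12·0 + 0.2·h(square D) + 0.26·h(square C) + 0.32·h(square E) + 0.1·1
Solving: h(square D) = 0.4416, h(square C) = 0.4537, h(square E) = 0.4504.
Starting from square E, the probability is 0.4504.

0.4504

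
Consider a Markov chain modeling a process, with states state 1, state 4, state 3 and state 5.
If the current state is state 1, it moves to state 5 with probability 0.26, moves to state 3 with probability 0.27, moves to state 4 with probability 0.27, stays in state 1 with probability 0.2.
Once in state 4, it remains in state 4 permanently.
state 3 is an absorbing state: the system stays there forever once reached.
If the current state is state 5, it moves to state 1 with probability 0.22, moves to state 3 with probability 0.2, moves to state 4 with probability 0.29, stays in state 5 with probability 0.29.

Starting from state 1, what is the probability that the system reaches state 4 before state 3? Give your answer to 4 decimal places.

0.5229

Let h(s) be the probability of absorption at state 4 starting from transient state s. Then h(state 4) = 1 and h(state 3) = 0. By first-step analysis:
h(state 1) = 0.2·h(state 1) + 0.27·1 + 0.27·0 + 0.26·h(state 5)
h(state 5) = 0.22·h(state 1) + 0.29·1 + 0.2·0 + 0.29·h(state 5)
Solving: h(state 1) = 0.5229, h(state 5) = 0.5705.
Starting from state 1, the probability is 0.5229.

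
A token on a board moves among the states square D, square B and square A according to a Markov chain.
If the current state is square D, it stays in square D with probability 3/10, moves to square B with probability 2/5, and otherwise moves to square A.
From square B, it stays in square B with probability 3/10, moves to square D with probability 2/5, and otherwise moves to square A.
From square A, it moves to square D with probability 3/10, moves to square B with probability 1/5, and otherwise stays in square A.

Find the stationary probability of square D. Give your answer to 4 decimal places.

0.3295

Let the stationary distribution be π with π = πP and π_1 + π_2 + π_3 = 1.
π_1 = 0.3·π_1 + 0.4·π_2 + 0.3·π_3
π_2 = 0.4·π_1 + 0.3·π_2 + 0.2·π_3
Solving with the normalization constraint gives π = (0.3295, 0.2955, 0.3750).
So the stationary probability of square D is 0.3295.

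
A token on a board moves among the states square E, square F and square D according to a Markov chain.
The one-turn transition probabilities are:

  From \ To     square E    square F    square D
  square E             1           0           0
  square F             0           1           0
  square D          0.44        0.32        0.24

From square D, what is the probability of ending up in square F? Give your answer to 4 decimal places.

Let h(s) be the probability of absorption at square F starting from transient state s. Then h(square F) = 1 and h(square E) = 0. By first-step analysis:
h(square D) = 0.44·0 + 0.32·1 + 0.24·h(square D)
Solving: h(square D) = 0.4211.
Starting from square D, the probability is 0.4211.

0.4211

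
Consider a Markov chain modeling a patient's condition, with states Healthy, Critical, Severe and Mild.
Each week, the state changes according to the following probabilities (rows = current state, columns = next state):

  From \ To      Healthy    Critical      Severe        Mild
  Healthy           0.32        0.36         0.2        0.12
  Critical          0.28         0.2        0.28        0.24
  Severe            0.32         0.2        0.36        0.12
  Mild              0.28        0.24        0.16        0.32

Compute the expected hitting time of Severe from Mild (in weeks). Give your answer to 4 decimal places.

Let t(s) be the expected number of weeks to first reach Severe from state s, with t(Severe) = 0. Conditioning on the first week:
t(Healthy) = 1 + 0.32·t(Healthy) + 0.36·t(Critical) + 0.12·t(Mild)
t(Critical) = 1 + 0.28·t(Healthy) + 0.2·t(Critical) + 0.24·t(Mild)
t(Mild) = 1 + 0.28·t(Healthy) + 0.24·t(Critical) + 0.32·t(Mild)
Solving: t(Healthy) = 4.6407, t(Critical) = 4.3492, t(Mild) = 4.9165.
Expected weeks from Mild to Severe: 4.9165.

4.9165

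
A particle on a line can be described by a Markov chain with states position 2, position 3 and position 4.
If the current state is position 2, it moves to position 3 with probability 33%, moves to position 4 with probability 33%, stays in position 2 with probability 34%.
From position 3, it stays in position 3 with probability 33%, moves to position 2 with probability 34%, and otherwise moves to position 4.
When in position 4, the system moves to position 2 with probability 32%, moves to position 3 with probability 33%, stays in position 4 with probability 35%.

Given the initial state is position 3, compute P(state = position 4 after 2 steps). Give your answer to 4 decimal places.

0.3366

Sum over the intermediate state after 1 step:
P = P(position 3→position 2)·P(position 2→position 4) + P(position 3→position 3)·P(position 3→position 4) + P(position 3→position 4)·P(position 4→position 4)
  = 0.34×0.33 + 0.33×0.33 + 0.33×0.35
  = 0.1122 + 0.1089 + 0.1155 = 0.3366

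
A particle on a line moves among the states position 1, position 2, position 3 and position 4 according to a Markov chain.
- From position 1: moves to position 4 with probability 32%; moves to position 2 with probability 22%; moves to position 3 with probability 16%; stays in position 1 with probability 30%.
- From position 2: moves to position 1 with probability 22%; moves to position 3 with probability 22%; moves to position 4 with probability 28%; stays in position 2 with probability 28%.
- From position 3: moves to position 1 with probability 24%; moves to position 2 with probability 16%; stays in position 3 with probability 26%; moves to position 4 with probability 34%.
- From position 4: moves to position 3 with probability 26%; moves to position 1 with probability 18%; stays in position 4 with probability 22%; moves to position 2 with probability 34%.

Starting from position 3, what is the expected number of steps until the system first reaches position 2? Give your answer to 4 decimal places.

4.3849

Let t(s) be the expected number of steps to first reach position 2 from state s, with t(position 2) = 0. Conditioning on the first step:
t(position 1) = 1 + 0.3·t(position 1) + 0.16·t(position 3) + 0.32·t(position 4)
t(position 3) = 1 + 0.24·t(position 1) + 0.26·t(position 3) + 0.34·t(position 4)
t(position 4) = 1 + 0.18·t(position 1) + 0.26·t(position 3) + 0.22·t(position 4)
Solving: t(position 1) = 4.1197, t(position 3) = 4.3849, t(position 4) = 3.6944.
Expected steps from position 3 to position 2: 4.3849.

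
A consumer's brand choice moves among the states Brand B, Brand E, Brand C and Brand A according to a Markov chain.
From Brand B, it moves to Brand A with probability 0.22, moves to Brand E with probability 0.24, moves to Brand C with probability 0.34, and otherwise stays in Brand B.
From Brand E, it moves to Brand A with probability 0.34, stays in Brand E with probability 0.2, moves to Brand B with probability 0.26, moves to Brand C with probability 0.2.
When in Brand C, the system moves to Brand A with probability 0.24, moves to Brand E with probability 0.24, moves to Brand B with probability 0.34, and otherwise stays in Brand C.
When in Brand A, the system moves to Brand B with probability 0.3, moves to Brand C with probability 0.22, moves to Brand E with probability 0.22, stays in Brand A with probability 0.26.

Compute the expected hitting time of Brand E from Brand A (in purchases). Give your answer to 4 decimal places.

Let t(s) be the expected number of purchases to first reach Brand E from state s, with t(Brand E) = 0. Conditioning on the first purchase:
t(Brand B) = 1 + 0.2·t(Brand B) + 0.34·t(Brand C) + 0.22·t(Brand A)
t(Brand C) = 1 + 0.34·t(Brand B) + 0.18·t(Brand C) + 0.24·t(Brand A)
t(Brand A) = 1 + 0.3·t(Brand B) + 0.22·t(Brand C) + 0.26·t(Brand A)
Solving: t(Brand B) = 4.2498, t(Brand C) = 4.2513, t(Brand A) = 4.3382.
Expected purchases from Brand A to Brand E: 4.3382.

4.3382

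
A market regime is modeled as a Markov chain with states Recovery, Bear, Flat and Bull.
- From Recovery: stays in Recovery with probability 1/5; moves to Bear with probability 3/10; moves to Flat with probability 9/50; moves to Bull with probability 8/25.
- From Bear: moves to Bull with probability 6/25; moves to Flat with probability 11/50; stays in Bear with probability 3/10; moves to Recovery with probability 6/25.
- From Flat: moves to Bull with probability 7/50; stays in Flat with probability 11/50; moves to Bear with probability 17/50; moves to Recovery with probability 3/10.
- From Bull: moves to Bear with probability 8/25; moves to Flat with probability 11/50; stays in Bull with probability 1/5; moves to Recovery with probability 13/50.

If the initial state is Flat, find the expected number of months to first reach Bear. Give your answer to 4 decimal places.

3.0733

Let t(s) be the expected number of months to first reach Bear from state s, with t(Bear) = 0. Conditioning on the first month:
t(Recovery) = 1 + 0.2·t(Recovery) + 0.18·t(Flat) + 0.32·t(Bull)
t(Flat) = 1 + 0.3·t(Recovery) + 0.22·t(Flat) + 0.14·t(Bull)
t(Bull) = 1 + 0.26·t(Recovery) + 0.22·t(Flat) + 0.2·t(Bull)
Solving: t(Recovery) = 3.1949, t(Flat) = 3.0733, t(Bull) = 3.1335.
Expected months from Flat to Bear: 3.0733.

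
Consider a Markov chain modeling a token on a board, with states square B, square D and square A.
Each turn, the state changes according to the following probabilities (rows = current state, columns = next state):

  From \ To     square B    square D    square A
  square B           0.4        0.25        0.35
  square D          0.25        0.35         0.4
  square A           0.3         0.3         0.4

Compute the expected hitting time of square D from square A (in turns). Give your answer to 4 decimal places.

Let t(s) be the expected number of turns to first reach square D from state s, with t(square D) = 0. Conditioning on the first turn:
t(square B) = 1 + 0.4·t(square B) + 0.35·t(square A)
t(square A) = 1 + 0.3·t(square B) + 0.4·t(square A)
Solving: t(square B) = 3.7255, t(square A) = 3.5294.
Expected turns from square A to square D: 3.5294.

3.5294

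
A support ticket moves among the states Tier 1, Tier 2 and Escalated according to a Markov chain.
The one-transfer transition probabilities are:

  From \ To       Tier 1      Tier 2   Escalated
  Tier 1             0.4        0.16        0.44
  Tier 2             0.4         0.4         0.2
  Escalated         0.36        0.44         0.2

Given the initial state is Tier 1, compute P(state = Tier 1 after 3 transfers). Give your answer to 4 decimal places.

Propagate the distribution vector 3 transfers from Tier 1.
After 0 transfers: (1.0000, 0.0000, 0.0000)
After 1 transfer: (0.4000, 0.1600, 0.4400)
After 2 transfers: (0.3824, 0.3216, 0.2960)
After 3 transfers: (0.3882, 0.3201, 0.2918)
P(in Tier 1 after 3 transfers) = 0.3882

0.3882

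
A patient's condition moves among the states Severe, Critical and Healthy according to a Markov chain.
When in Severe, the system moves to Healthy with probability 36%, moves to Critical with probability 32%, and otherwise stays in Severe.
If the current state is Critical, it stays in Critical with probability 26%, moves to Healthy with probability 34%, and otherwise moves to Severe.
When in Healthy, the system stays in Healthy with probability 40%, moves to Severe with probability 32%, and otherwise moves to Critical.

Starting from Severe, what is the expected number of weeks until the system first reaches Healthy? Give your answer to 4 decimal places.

Let t(s) be the expected number of weeks to first reach Healthy from state s, with t(Healthy) = 0. Conditioning on the first week:
t(Severe) = 1 + 0.32·t(Severe) + 0.32·t(Critical)
t(Critical) = 1 + 0.4·t(Severe) + 0.26·t(Critical)
Solving: t(Severe) = 2.8252, t(Critical) = 2.8785.
Expected weeks from Severe to Healthy: 2.8252.

2.8252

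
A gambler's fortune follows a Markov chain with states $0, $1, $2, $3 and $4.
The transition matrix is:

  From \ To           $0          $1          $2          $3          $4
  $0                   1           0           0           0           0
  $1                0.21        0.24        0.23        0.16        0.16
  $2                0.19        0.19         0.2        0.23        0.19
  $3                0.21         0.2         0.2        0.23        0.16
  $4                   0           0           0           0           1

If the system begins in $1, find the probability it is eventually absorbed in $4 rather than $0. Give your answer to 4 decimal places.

Let h(s) be the probability of absorption at $4 starting from transient state s. Then h($4) = 1 and h($0) = 0. By first-step analysis:
h($1) = 0.21·0 + 0.24·h($1) + 0.23·h($2) + 0.16·h($3) + 0.16·1
h($2) = 0.19·0 + 0.19·h($1) + 0.2·h($2) + 0.23·h($3) + 0.19·1
h($3) = 0.21·0 + 0.2·h($1) + 0.2·h($2) + 0.23·h($3) + 0.16·1
Solving: h($1) = 0.4475, h($2) = 0.4722, h($3) = 0.4467.
Starting from $1, the probability is 0.4475.

0.4475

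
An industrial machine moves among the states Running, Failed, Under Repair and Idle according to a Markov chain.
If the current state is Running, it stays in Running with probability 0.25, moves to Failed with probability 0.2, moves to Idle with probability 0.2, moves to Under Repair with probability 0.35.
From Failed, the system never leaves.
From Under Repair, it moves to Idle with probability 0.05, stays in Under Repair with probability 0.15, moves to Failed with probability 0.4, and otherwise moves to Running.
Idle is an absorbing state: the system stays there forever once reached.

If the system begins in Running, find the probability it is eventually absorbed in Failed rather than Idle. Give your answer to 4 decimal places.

Let h(s) be the probability of absorption at Failed starting from transient state s. Then h(Failed) = 1 and h(Idle) = 0. By first-step analysis:
h(Running) = 0.25·h(Running) + 0.2·1 + 0.35·h(Under Repair) + 0.2·0
h(Under Repair) = 0.4·h(Running) + 0.4·1 + 0.15·h(Under Repair) + 0.05·0
Solving: h(Running) = 0.6231, h(Under Repair) = 0.7638.
Starting from Running, the probability is 0.6231.

0.6231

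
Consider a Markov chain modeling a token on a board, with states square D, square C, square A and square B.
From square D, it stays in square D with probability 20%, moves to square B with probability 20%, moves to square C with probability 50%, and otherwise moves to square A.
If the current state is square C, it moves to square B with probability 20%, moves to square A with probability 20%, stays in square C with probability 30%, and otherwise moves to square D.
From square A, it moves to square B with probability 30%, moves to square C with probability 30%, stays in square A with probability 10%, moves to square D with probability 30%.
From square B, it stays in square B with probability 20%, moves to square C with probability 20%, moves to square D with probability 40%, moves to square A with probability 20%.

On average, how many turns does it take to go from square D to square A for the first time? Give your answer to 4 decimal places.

6.3830

Let t(s) be the expected number of turns to first reach square A from state s, with t(square A) = 0. Conditioning on the first turn:
t(square D) = 1 + 0.2·t(square D) + 0.5·t(square C) + 0.2·t(square B)
t(square C) = 1 + 0.3·t(square D) + 0.3·t(square C) + 0.2·t(square B)
t(square B) = 1 + 0.4·t(square D) + 0.2·t(square C) + 0.2·t(square B)
Solving: t(square D) = 6.3830, t(square C) = 5.8511, t(square B) = 5.9043.
Expected turns from square D to square A: 6.3830.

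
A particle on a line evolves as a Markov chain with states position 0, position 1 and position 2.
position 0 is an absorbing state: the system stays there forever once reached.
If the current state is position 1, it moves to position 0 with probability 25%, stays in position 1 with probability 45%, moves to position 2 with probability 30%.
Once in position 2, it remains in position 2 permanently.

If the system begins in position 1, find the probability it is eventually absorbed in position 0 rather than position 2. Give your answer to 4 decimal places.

Let h(s) be the probability of absorption at position 0 starting from transient state s. Then h(position 0) = 1 and h(position 2) = 0. By first-step analysis:
h(position 1) = 0.25·1 + 0.45·h(position 1) + 0.3·0
Solving: h(position 1) = 0.4545.
Starting from position 1, the probability is 0.4545.

0.4545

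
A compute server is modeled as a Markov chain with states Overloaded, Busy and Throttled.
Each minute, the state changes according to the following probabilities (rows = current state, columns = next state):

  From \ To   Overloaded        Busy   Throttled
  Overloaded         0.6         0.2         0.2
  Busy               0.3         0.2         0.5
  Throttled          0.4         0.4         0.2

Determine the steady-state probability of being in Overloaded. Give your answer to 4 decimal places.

0.4681

Let the stationary distribution be π with π = πP and π_1 + π_2 + π_3 = 1.
π_1 = 0.6·π_1 + 0.3·π_2 + 0.4·π_3
π_2 = 0.2·π_1 + 0.2·π_2 + 0.4·π_3
Solving with the normalization constraint gives π = (0.4681, 0.2553, 0.2766).
So the stationary probability of Overloaded is 0.4681.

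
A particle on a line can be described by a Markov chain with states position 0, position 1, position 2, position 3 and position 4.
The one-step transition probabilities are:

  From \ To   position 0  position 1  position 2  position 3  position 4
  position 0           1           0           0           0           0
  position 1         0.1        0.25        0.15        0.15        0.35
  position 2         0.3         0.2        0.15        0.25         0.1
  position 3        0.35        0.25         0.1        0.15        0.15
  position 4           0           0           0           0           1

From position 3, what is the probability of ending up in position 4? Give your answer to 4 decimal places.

0.4053

Let h(s) be the probability of absorption at position 4 starting from transient state s. Then h(position 4) = 1 and h(position 0) = 0. By first-step analysis:
h(position 1) = 0.1·0 + 0.25·h(position 1) + 0.15·h(position 2) + 0.15·h(position 3) + 0.35·1
h(position 2) = 0.3·0 + 0.2·h(position 1) + 0.15·h(position 2) + 0.25·h(position 3) + 0.1·1
h(position 3) = 0.35·0 + 0.25·h(position 1) + 0.1·h(position 2) + 0.15·h(position 3) + 0.15·1
Solving: h(position 1) = 0.6245, h(position 2) = 0.3838, h(position 3) = 0.4053.
Starting from position 3, the probability is 0.4053.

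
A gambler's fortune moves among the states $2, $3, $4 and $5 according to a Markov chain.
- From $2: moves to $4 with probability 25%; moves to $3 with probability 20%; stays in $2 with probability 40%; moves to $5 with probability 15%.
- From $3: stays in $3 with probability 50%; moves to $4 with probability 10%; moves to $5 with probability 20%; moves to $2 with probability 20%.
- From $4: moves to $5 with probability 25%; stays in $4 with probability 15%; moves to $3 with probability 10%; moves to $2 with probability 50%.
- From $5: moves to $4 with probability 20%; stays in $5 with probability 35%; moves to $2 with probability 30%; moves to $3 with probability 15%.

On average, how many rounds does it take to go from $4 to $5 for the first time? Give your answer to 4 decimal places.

Let t(s) be the expected number of rounds to first reach $5 from state s, with t($5) = 0. Conditioning on the first round:
t($2) = 1 + 0.4·t($2) + 0.2·t($3) + 0.25·t($4)
t($3) = 1 + 0.2·t($2) + 0.5·t($3) + 0.1·t($4)
t($4) = 1 + 0.5·t($2) + 0.1·t($3) + 0.15·t($4)
Solving: t($2) = 5.4909, t($3) = 5.2000, t($4) = 5.0182.
Expected rounds from $4 to $5: 5.0182.

5.0182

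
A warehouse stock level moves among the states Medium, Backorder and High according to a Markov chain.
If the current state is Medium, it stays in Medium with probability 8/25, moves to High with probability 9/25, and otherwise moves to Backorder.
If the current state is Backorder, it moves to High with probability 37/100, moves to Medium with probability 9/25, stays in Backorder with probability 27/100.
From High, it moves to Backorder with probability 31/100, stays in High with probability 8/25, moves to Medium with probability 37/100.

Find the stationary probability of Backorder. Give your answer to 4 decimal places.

Let the stationary distribution be π with π = πP and π_1 + π_2 + π_3 = 1.
π_1 = 0.32·π_1 + 0.36·π_2 + 0.37·π_3
π_2 = 0.32·π_1 + 0.27·π_2 + 0.31·π_3
Solving with the normalization constraint gives π = (0.3495, 0.3014, 0.3491).
So the stationary probability of Backorder is 0.3014.

0.3014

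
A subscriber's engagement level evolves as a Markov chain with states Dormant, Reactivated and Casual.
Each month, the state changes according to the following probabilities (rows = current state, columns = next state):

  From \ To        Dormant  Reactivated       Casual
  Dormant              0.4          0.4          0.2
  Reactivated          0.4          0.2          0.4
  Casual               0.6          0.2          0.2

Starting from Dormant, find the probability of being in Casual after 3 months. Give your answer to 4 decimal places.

0.2560

Propagate the distribution vector 3 months from Dormant.
After 0 months: (1.0000, 0.0000, 0.0000)
After 1 month: (0.4000, 0.4000, 0.2000)
After 2 months: (0.4400, 0.2800, 0.2800)
After 3 months: (0.4560, 0.2880, 0.2560)
P(in Casual after 3 months) = 0.2560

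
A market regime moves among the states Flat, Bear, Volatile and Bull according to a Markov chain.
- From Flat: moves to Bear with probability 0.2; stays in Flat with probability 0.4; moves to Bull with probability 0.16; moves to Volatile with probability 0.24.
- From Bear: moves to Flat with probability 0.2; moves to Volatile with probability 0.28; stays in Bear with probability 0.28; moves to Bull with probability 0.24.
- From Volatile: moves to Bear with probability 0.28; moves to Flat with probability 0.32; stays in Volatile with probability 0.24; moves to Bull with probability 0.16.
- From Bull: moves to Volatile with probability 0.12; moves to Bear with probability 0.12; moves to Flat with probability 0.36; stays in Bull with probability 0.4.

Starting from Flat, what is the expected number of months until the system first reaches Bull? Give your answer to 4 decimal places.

5.5826

Let t(s) be the expected number of months to first reach Bull from state s, with t(Bull) = 0. Conditioning on the first month:
t(Flat) = 1 + 0.4·t(Flat) + 0.2·t(Bear) + 0.24·t(Volatile)
t(Bear) = 1 + 0.2·t(Flat) + 0.28·t(Bear) + 0.28·t(Volatile)
t(Volatile) = 1 + 0.32·t(Flat) + 0.28·t(Bear) + 0.24·t(Volatile)
Solving: t(Flat) = 5.5826, t(Bear) = 5.0955, t(Volatile) = 5.5436.
Expected months from Flat to Bull: 5.5826.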